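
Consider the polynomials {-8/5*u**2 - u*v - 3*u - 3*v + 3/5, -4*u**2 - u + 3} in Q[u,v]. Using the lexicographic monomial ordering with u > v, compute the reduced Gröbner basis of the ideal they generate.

G = {u + 25/24*v - 1/24, v**2 - 8/25*v - 17/25}

f_1 = -8/5*u**2 - u*v - 3*u - 3*v + 3/5, LT = u**2.
f_2 = -4*u**2 - u + 3, LT = u**2.

S(f_1,f_2): lcm = u**2. S = 5/8*u*v + 13/8*u + 15/8*v + 3/8.
  leading term u*v: no divisor's leading term divides it; move 5/8*u*v to the remainder.
  leading term u: no divisor's leading term divides it; move 13/8*u to the remainder.
  leading term v: no divisor's leading term divides it; move 15/8*v to the remainder.
  leading term 1: no divisor's leading term divides it; move 3/8 to the remainder.
  remainder 5/8*u*v + 13/8*u + 15/8*v + 3/8 ≠ 0; add g_3 = 5/8*u*v + 13/8*u + 15/8*v + 3/8 to the basis.

S(f_1,g_3): lcm = u**2*v. S = -13/5*u**2 + 5/8*u*v**2 - 9/8*u*v - 3/5*u + 15/8*v**2 - 3/8*v.
  leading term u**2: subtract (13/8)·f_1 from -13/5*u**2 + 5/8*u*v**2 - 9/8*u*v - 3/5*u + 15/8*v**2 - 3/8*v → 5/8*u*v**2 + 1/2*u*v + 171/40*u + 15/8*v**2 + 9/2*v - 39/40
  leading term u*v**2: subtract (v)·g_3 from 5/8*u*v**2 + 1/2*u*v + 171/40*u + 15/8*v**2 + 9/2*v - 39/40 → -9/8*u*v + 171/40*u + 33/8*v - 39/40
  leading term u*v: subtract (-9/5)·g_3 from -9/8*u*v + 171/40*u + 33/8*v - 39/40 → 36/5*u + 15/2*v - 3/10
  leading term u: no divisor's leading term divides it; move 36/5*u to the remainder.
  leading term v: no divisor's leading term divides it; move 15/2*v to the remainder.
  leading term 1: no divisor's leading term divides it; move -3/10 to the remainder.
  remainder 36/5*u + 15/2*v - 3/10 ≠ 0; add g_4 = 36/5*u + 15/2*v - 3/10 to the basis.

S(g_3,g_4): lcm = u*v. S = 13/5*u - 25/24*v**2 + 73/24*v + 3/5.
  leading term u: subtract (13/36)·g_4 from 13/5*u - 25/24*v**2 + 73/24*v + 3/5 → -25/24*v**2 + 1/3*v + 17/24
  leading term v**2: no divisor's leading term divides it; move -25/24*v**2 to the remainder.
  leading term v: no divisor's leading term divides it; move 1/3*v to the remainder.
  leading term 1: no divisor's leading term divides it; move 17/24 to the remainder.
  remainder -25/24*v**2 + 1/3*v + 17/24 ≠ 0; add g_5 = -25/24*v**2 + 1/3*v + 17/24 to the basis.

The other S-polynomials (S(f_2,g_3), S(f_1,g_4), S(f_2,g_4), S(f_1,g_5), S(f_2,g_5), S(g_3,g_5), S(g_4,g_5)) all reduce to 0 modulo the current basis, so we have a Gröbner basis.
Inter-reduce: drop elements whose leading term is divisible by another's, tail-reduce, and make monic.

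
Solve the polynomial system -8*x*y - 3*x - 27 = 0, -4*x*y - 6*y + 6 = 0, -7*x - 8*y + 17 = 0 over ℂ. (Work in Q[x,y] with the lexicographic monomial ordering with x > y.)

{(-1, 3)}

Compute a lex Gröbner basis by Buchberger's algorithm.
f_1 = -8*x*y - 3*x - 27, LT = x*y.
f_2 = -4*x*y - 6*y + 6, LT = x*y.
f_3 = -7*x - 8*y + 17, LT = x.

S(f_1,f_2): lcm = x*y. S = 3/8*x - 3/2*y + 39/8.
  leading term x: subtract (-3/56)·f_3 from 3/8*x - 3/2*y + 39/8 → -27/14*y + 81/14
  leading term y: no divisor's leading term divides it; move -27/14*y to the remainder.
  leading term 1: no divisor's leading term divides it; move 81/14 to the remainder.
  remainder -27/14*y + 81/14 ≠ 0; add h_4 = -27/14*y + 81/14 to the basis.

S(f_1,f_3): lcm = x*y. S = 3/8*x - 8/7*y**2 + 17/7*y + 27/8.
  leading term x: subtract (-3/56)·f_3 from 3/8*x - 8/7*y**2 + 17/7*y + 27/8 → -8/7*y**2 + 2*y + 30/7
  leading term y**2: subtract (16/27*y)·h_4 from -8/7*y**2 + 2*y + 30/7 → -10/7*y + 30/7
  leading term y: subtract (20/27)·h_4 from -10/7*y + 30/7 → 0
  remainder 0.

S(f_2,f_3): lcm = x*y. S = -8/7*y**2 + 55/14*y - 3/2.
  leading term y**2: subtract (16/27*y)·h_4 from -8/7*y**2 + 55/14*y - 3/2 → 1/2*y - 3/2
  leading term y: subtract (-7/27)·h_4 from 1/2*y - 3/2 → 0
  remainder 0.

S(f_1,h_4): lcm = x*y. S = 27/8*x + 27/8.
  leading term x: subtract (-27/56)·f_3 from 27/8*x + 27/8 → -27/7*y + 81/7
  leading term y: subtract (2)·h_4 from -27/7*y + 81/7 → 0
  remainder 0.

S(f_2,h_4): lcm = x*y. S = 3*x + 3/2*y - 3/2.
  leading term x: subtract (-3/7)·f_3 from 3*x + 3/2*y - 3/2 → -27/14*y + 81/14
  leading term y: subtract (1)·h_4 from -27/14*y + 81/14 → 0
  remainder 0.

S(f_3,h_4): leading monomials are coprime, so the S-polynomial reduces to 0 (Buchberger's first criterion).
Every S-polynomial of the final basis reduces to 0, so we have a Gröbner basis.
Inter-reduce: drop elements whose leading term is divisible by another's, tail-reduce, and make monic.
Reduced Gröbner basis: {x + 1, y - 3}.

Elimination: the polynomial y - 3 lies in the elimination ideal for y, so y ∈ {3}. For each such y, the remaining basis elements (now univariate) give the rest of the solution.
  y = 3: the earlier basis element becomes x + 1 = 0, giving x = -1 — point (-1, 3).
This is the nonlinear analogue of row-reducing a linear system.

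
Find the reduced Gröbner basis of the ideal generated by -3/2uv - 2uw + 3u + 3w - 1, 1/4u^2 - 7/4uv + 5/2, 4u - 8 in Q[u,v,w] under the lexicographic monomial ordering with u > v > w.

G = {u - 2, v - 1, w - 2}

Buchberger's algorithm terminates because the ascending chain of leading-term ideals stabilizes.

f_1 = -3/2uv - 2uw + 3u + 3w - 1, LT = uv.
f_2 = 1/4u^2 - 7/4uv + 5/2, LT = u^2.
f_3 = 4u - 8, LT = u.

S(f_1,f_2): lcm = u^2v. S = 4/3u^2w - 2u^2 + 7uv^2 - 2uw + 2/3u - 10v.
  leading term u^2w: subtract (16/3w)·f_2 from 4/3u^2w - 2u^2 + 7uv^2 - 2uw + 2/3u - 10v → -2u^2 + 7uv^2 + 28/3uvw - 2uw + 2/3u - 10v - 40/3w
  leading term u^2: subtract (-8)·f_2 from -2u^2 + 7uv^2 + 28/3uvw - 2uw + 2/3u - 10v - 40/3w → 7uv^2 + 28/3uvw - 14uv - 2uw + 2/3u - 10v - 40/3w + 20
  leading term uv^2: subtract (-14/3v)·f_1 from 7uv^2 + 28/3uvw - 14uv - 2uw + 2/3u - 10v - 40/3w + 20 → -2uw + 2/3u + 14vw - 44/3v - 40/3w + 20
  leading term uw: subtract (-1/2w)·f_3 from -2uw + 2/3u + 14vw - 44/3v - 40/3w + 20 → 2/3u + 14vw - 44/3v - 52/3w + 20
  leading term u: subtract (1/6)·f_3 from 2/3u + 14vw - 44/3v - 52/3w + 20 → 14vw - 44/3v - 52/3w + 64/3
  leading term vw: no divisor's leading term divides it; move 14vw to the remainder.
  leading term v: no divisor's leading term divides it; move -44/3v to the remainder.
  leading term w: no divisor's leading term divides it; move -52/3w to the remainder.
  leading term 1: no divisor's leading term divides it; move 64/3 to the remainder.
  remainder 14vw - 44/3v - 52/3w + 64/3 ≠ 0; add g_4 = 14vw - 44/3v - 52/3w + 64/3 to the basis.

S(f_1,f_3): lcm = uv. S = 4/3uw - 2u + 2v - 2w + 2/3.
  leading term uw: subtract (1/3w)·f_3 from 4/3uw - 2u + 2v - 2w + 2/3 → -2u + 2v + 2/3w + 2/3
  leading term u: subtract (-1/2)·f_3 from -2u + 2v + 2/3w + 2/3 → 2v + 2/3w - 10/3
  leading term v: no divisor's leading term divides it; move 2v to the remainder.
  leading term w: no divisor's leading term divides it; move 2/3w to the remainder.
  leading term 1: no divisor's leading term divides it; move -10/3 to the remainder.
  remainder 2v + 2/3w - 10/3 ≠ 0; add g_5 = 2v + 2/3w - 10/3 to the basis.

S(f_2,f_3): lcm = u^2. S = -7uv + 2u + 10.
  leading term uv: subtract (14/3)·f_1 from -7uv + 2u + 10 → 28/3uw - 12u - 14w + 44/3
  leading term uw: subtract (7/3w)·f_3 from 28/3uw - 12u - 14w + 44/3 → -12u + 14/3w + 44/3
  leading term u: subtract (-3)·f_3 from -12u + 14/3w + 44/3 → 14/3w - 28/3
  leading term w: no divisor's leading term divides it; move 14/3w to the remainder.
  leading term 1: no divisor's leading term divides it; move -28/3 to the remainder.
  remainder 14/3w - 28/3 ≠ 0; add g_6 = 14/3w - 28/3 to the basis.

The other S-polynomials (S(f_1,g_4), S(f_2,g_4), S(f_3,g_4), S(f_1,g_5), S(f_2,g_5), S(f_3,g_5), S(g_4,g_5), S(f_1,g_6), S(f_2,g_6), S(f_3,g_6), S(g_4,g_6), S(g_5,g_6)) all reduce to 0 modulo the current basis, so we have a Gröbner basis.
Inter-reduce: drop elements whose leading term is divisible by another's, tail-reduce, and make monic.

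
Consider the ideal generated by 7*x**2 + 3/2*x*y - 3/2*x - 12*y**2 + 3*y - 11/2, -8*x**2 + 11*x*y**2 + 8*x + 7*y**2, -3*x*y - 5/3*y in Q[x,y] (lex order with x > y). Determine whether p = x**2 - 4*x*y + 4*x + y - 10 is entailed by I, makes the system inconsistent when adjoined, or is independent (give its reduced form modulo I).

First compute the reduced Gröbner basis of I by Buchberger's algorithm.
f_1 = 7*x**2 + 3/2*x*y - 3/2*x - 12*y**2 + 3*y - 11/2, LT = x**2.
f_2 = -8*x**2 + 11*x*y**2 + 8*x + 7*y**2, LT = x**2.
f_3 = -3*x*y - 5/3*y, LT = x*y.

S(f_1,f_2): lcm = x**2. S = 11/8*x*y**2 + 3/14*x*y + 11/14*x - 47/56*y**2 + 3/7*y - 11/14.
  leading term x*y**2: subtract (-11/24*y)·f_3 from 11/8*x*y**2 + 3/14*x*y + 11/14*x - 47/56*y**2 + 3/7*y - 11/14 → 3/14*x*y + 11/14*x - 101/63*y**2 + 3/7*y - 11/14
  leading term x*y: subtract (-1/14)·f_3 from 3/14*x*y + 11/14*x - 101/63*y**2 + 3/7*y - 11/14 → 11/14*x - 101/63*y**2 + 13/42*y - 11/14
  leading term x: no divisor's leading term divides it; move 11/14*x to the remainder.
  leading term y**2: no divisor's leading term divides it; move -101/63*y**2 to the remainder.
  leading term y: no divisor's leading term divides it; move 13/42*y to the remainder.
  leading term 1: no divisor's leading term divides it; move -11/14 to the remainder.
  remainder 11/14*x - 101/63*y**2 + 13/42*y - 11/14 ≠ 0; add h_4 = 11/14*x - 101/63*y**2 + 13/42*y - 11/14 to the basis.

S(f_1,f_3): lcm = x**2*y. S = 3/14*x*y**2 - 97/126*x*y - 12/7*y**3 + 3/7*y**2 - 11/14*y.
  leading term x*y**2: subtract (-1/14*y)·f_3 from 3/14*x*y**2 - 97/126*x*y - 12/7*y**3 + 3/7*y**2 - 11/14*y → -97/126*x*y - 12/7*y**3 + 13/42*y**2 - 11/14*y
  leading term x*y: subtract (97/378)·f_3 from -97/126*x*y - 12/7*y**3 + 13/42*y**2 - 11/14*y → -12/7*y**3 + 13/42*y**2 - 29/81*y
  leading term y**3: no divisor's leading term divides it; move -12/7*y**3 to the remainder.
  leading term y**2: no divisor's leading term divides it; move 13/42*y**2 to the remainder.
  leading term y: no divisor's leading term divides it; move -29/81*y to the remainder.
  remainder -12/7*y**3 + 13/42*y**2 - 29/81*y ≠ 0; add h_5 = -12/7*y**3 + 13/42*y**2 - 29/81*y to the basis.

S(f_2,f_3): lcm = x**2*y. S = -11/8*x*y**3 - 14/9*x*y - 7/8*y**3.
  leading term x*y**3: subtract (11/24*y**2)·f_3 from -11/8*x*y**3 - 14/9*x*y - 7/8*y**3 → -14/9*x*y - 1/9*y**3
  leading term x*y: subtract (14/27)·f_3 from -14/9*x*y - 1/9*y**3 → -1/9*y**3 + 70/81*y
  leading term y**3: subtract (7/108)·h_5 from -1/9*y**3 + 70/81*y → -13/648*y**2 + 7763/8748*y
  leading term y**2: no divisor's leading term divides it; move -13/648*y**2 to the remainder.
  leading term y: no divisor's leading term divides it; move 7763/8748*y to the remainder.
  remainder -13/648*y**2 + 7763/8748*y ≠ 0; add h_6 = -13/648*y**2 + 7763/8748*y to the basis.

S(f_1,h_4): lcm = x**2. S = 202/99*x*y**2 - 83/462*x*y + 11/14*x - 12/7*y**2 + 3/7*y - 11/14.
  leading term x*y**2: subtract (-202/297*y)·f_3 from 202/99*x*y**2 - 83/462*x*y + 11/14*x - 12/7*y**2 + 3/7*y - 11/14 → -83/462*x*y + 11/14*x - 17762/6237*y**2 + 3/7*y - 11/14
  leading term x*y: subtract (83/1386)·f_3 from -83/462*x*y + 11/14*x - 17762/6237*y**2 + 3/7*y - 11/14 → 11/14*x - 17762/6237*y**2 + 2197/4158*y - 11/14
  leading term x: subtract (1)·h_4 from 11/14*x - 17762/6237*y**2 + 2197/4158*y - 11/14 → -1109/891*y**2 + 65/297*y
  leading term y**2: subtract (8872/143)·h_6 from -1109/891*y**2 + 65/297*y → -17149889/312741*y
  leading term y: no divisor's leading term divides it; move -17149889/312741*y to the remainder.
  remainder -17149889/312741*y ≠ 0; add h_7 = -17149889/312741*y to the basis.

The other S-polynomials (S(f_2,h_4), S(f_3,h_4), S(f_1,h_5), S(f_2,h_5), S(f_3,h_5), S(h_4,h_5), S(f_1,h_6), S(f_2,h_6), S(f_3,h_6), S(h_4,h_6), S(h_5,h_6), S(f_1,h_7), S(f_2,h_7), S(f_3,h_7), S(h_4,h_7), S(h_5,h_7), S(h_6,h_7)) all reduce to 0 modulo the current basis, so we have a Gröbner basis.
Inter-reduce: drop elements whose leading term is divisible by another's, tail-reduce, and make monic.
Reduced Gröbner basis: {x - 1, y}.
Label its elements g_1 = x - 1, g_2 = y.

Reduce p = x**2 - 4*x*y + 4*x + y - 10 modulo G:
  leading term x**2: subtract (x)·g_1 from x**2 - 4*x*y + 4*x + y - 10 → -4*x*y + 5*x + y - 10
  leading term x*y: subtract (-4*y)·g_1 from -4*x*y + 5*x + y - 10 → 5*x - 3*y - 10
  leading term x: subtract (5)·g_1 from 5*x - 3*y - 10 → -3*y - 5
  leading term y: subtract (-3)·g_2 from -3*y - 5 → -5
  leading term 1: no divisor's leading term divides it; move -5 to the remainder.
  normal form = -5.
The normal form is nonzero, so p ∉ I. Since p minus its normal form lies in I, I + (p) = I + (r) where r = -5; decide whether this ideal is the whole ring.
Here r = -5 is a nonzero constant, hence a unit: 1 ∈ I + (p), the Gröbner basis of I + (p) is {1}, and the enlarged system has no common solution — adjoining p is inconsistent.

Ideal membership is decidable via reduction modulo a Gröbner basis.

Adjoining x**2 - 4*x*y + 4*x + y - 10 makes the ideal the whole ring: the system is inconsistent.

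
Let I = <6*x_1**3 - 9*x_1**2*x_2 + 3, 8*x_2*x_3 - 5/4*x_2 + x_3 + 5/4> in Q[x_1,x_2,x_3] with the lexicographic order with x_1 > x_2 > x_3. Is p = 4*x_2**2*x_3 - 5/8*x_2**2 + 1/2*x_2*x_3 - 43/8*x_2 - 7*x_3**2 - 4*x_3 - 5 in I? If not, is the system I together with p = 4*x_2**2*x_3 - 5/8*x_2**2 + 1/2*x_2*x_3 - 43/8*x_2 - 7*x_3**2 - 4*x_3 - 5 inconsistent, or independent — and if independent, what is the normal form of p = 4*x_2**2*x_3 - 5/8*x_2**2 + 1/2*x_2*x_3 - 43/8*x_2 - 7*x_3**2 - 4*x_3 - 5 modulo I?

4*x_2**2*x_3 - 5/8*x_2**2 + 1/2*x_2*x_3 - 43/8*x_2 - 7*x_3**2 - 4*x_3 - 5 is independent of I; its normal form modulo I is -6*x_2 - 7*x_3**2 - 4*x_3 - 5.

First compute the reduced Gröbner basis of I by Buchberger's algorithm.
f_1 = 6*x_1**3 - 9*x_1**2*x_2 + 3, LT = x_1**3.
f_2 = 8*x_2*x_3 - 5/4*x_2 + x_3 + 5/4, LT = x_2*x_3.

The S-polynomials (S(f_1,f_2)) all reduce to 0 modulo the current basis, so we have a Gröbner basis.
Inter-reduce: drop elements whose leading term is divisible by another's, tail-reduce, and make monic.
Reduced Gröbner basis: {x_1**3 - 3/2*x_1**2*x_2 + 1/2, x_2*x_3 - 5/32*x_2 + 1/8*x_3 + 5/32}.
Label its elements g_1 = x_1**3 - 3/2*x_1**2*x_2 + 1/2, g_2 = x_2*x_3 - 5/32*x_2 + 1/8*x_3 + 5/32.

Reduce p = 4*x_2**2*x_3 - 5/8*x_2**2 + 1/2*x_2*x_3 - 43/8*x_2 - 7*x_3**2 - 4*x_3 - 5 modulo G:
  leading term x_2**2*x_3: subtract (4*x_2)·g_2 from 4*x_2**2*x_3 - 5/8*x_2**2 + 1/2*x_2*x_3 - 43/8*x_2 - 7*x_3**2 - 4*x_3 - 5 → -6*x_2 - 7*x_3**2 - 4*x_3 - 5
  leading term x_2: no divisor's leading term divides it; move -6*x_2 to the remainder.
  leading term x_3**2: no divisor's leading term divides it; move -7*x_3**2 to the remainder.
  leading term x_3: no divisor's leading term divides it; move -4*x_3 to the remainder.
  leading term 1: no divisor's leading term divides it; move -5 to the remainder.
  normal form = -6*x_2 - 7*x_3**2 - 4*x_3 - 5.
The normal form is nonzero, so p ∉ I. Since p minus its normal form lies in I, I + (p) = I + (r) where r = -6*x_2 - 7*x_3**2 - 4*x_3 - 5; decide whether this ideal is the whole ring.
Run Buchberger on G together with r (pairs among the g_i already reduce to 0 since G is a Gröbner basis):
g_1 = x_1**3 - 3/2*x_1**2*x_2 + 1/2, LT = x_1**3.
g_2 = x_2*x_3 - 5/32*x_2 + 1/8*x_3 + 5/32, LT = x_2*x_3.
r = -6*x_2 - 7*x_3**2 - 4*x_3 - 5, LT = x_2.

S(g_2,r): lcm = x_2*x_3. S = -5/32*x_2 - 7/6*x_3**3 - 2/3*x_3**2 - 17/24*x_3 + 5/32.
  reduce S modulo (g_1, g_2, r):
  remainder -7/6*x_3**3 - 31/64*x_3**2 - 29/48*x_3 + 55/192 ≠ 0; add m_4 = -7/6*x_3**3 - 31/64*x_3**2 - 29/48*x_3 + 55/192 to the basis.

The other S-polynomials (S(g_1,g_2), S(g_1,r), S(g_1,m_4), S(g_2,m_4), S(r,m_4)) all reduce to 0 modulo the current basis, so we have a Gröbner basis.
Inter-reduce: drop elements whose leading term is divisible by another's, tail-reduce, and make monic.
Reduced Gröbner basis: {x_1**3 + 7/4*x_1**2*x_3**2 + x_1**2*x_3 + 5/4*x_1**2 + 1/2, x_2 + 7/6*x_3**2 + 2/3*x_3 + 5/6, x_3**3 + 93/224*x_3**2 + 29/56*x_3 - 55/224}.
The reduced Gröbner basis of I + (p) is {x_1**3 + 7/4*x_1**2*x_3**2 + x_1**2*x_3 + 5/4*x_1**2 + 1/2, x_2 + 7/6*x_3**2 + 2/3*x_3 + 5/6, x_3**3 + 93/224*x_3**2 + 29/56*x_3 - 55/224} ≠ {1}, a proper ideal, so the enlarged system stays consistent: p is independent of I, with normal form -6*x_2 - 7*x_3**2 - 4*x_3 - 5.

The remainder on division by a Gröbner basis is unique — it is the normal form.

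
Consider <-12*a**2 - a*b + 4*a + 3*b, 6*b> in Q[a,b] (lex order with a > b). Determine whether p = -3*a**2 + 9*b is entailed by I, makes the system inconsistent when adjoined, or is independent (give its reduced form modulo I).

-3*a**2 + 9*b is independent of I; its normal form modulo I is -a.

First compute the reduced Gröbner basis of I by Buchberger's algorithm.
f_1 = -12*a**2 - a*b + 4*a + 3*b, LT = a**2.
f_2 = 6*b, LT = b.

The S-polynomials (S(f_1,f_2)) all reduce to 0 modulo the current basis, so we have a Gröbner basis.
Inter-reduce: drop elements whose leading term is divisible by another's, tail-reduce, and make monic.
Reduced Gröbner basis: {a**2 - 1/3*a, b}.
Label its elements g_1 = a**2 - 1/3*a, g_2 = b.

Reduce p = -3*a**2 + 9*b modulo G:
  leading term a**2: subtract (-3)·g_1 from -3*a**2 + 9*b → -a + 9*b
  leading term a: no divisor's leading term divides it; move -a to the remainder.
  leading term b: subtract (9)·g_2 from 9*b → 0
  normal form = -a.
The normal form is nonzero, so p ∉ I. Since p minus its normal form lies in I, I + (p) = I + (r) where r = -a; decide whether this ideal is the whole ring.
Run Buchberger on G together with r (pairs among the g_i already reduce to 0 since G is a Gröbner basis):
g_1 = a**2 - 1/3*a, LT = a**2.
g_2 = b, LT = b.
r = -a, LT = a.

The S-polynomials (S(g_1,g_2), S(g_1,r), S(g_2,r)) all reduce to 0 modulo the current basis, so we have a Gröbner basis.
Inter-reduce: drop elements whose leading term is divisible by another's, tail-reduce, and make monic.
Reduced Gröbner basis: {a, b}.
The reduced Gröbner basis of I + (p) is {a, b} ≠ {1}, a proper ideal, so the enlarged system stays consistent: p is independent of I, with normal form -a.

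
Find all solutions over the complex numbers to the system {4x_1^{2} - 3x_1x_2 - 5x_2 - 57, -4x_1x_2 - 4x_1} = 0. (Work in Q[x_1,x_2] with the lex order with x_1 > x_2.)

{(0, -57/5), (-4, -1), (13/4, -1)}

Compute a lex Gröbner basis by Buchberger's algorithm.
f_1 = 4x_1^{2} - 3x_1x_2 - 5x_2 - 57, LT = x_1^{2}.
f_2 = -4x_1x_2 - 4x_1, LT = x_1x_2.

S(f_1,f_2): lcm = x_1^{2}x_2. S = -x_1^{2} - \tfrac{3}{4}x_1x_2^{2} - \tfrac{5}{4}x_2^{2} - \tfrac{57}{4}x_2.
  leading term x_1^{2}: subtract (-\tfrac{1}{4})·f_1 from -x_1^{2} - \tfrac{3}{4}x_1x_2^{2} - \tfrac{5}{4}x_2^{2} - \tfrac{57}{4}x_2 → -\tfrac{3}{4}x_1x_2^{2} - \tfrac{3}{4}x_1x_2 - \tfrac{5}{4}x_2^{2} - \tfrac{31}{2}x_2 - \tfrac{57}{4}
  leading term x_1x_2^{2}: subtract (\tfrac{3}{16}x_2)·f_2 from -\tfrac{3}{4}x_1x_2^{2} - \tfrac{3}{4}x_1x_2 - \tfrac{5}{4}x_2^{2} - \tfrac{31}{2}x_2 - \tfrac{57}{4} → -\tfrac{5}{4}x_2^{2} - \tfrac{31}{2}x_2 - \tfrac{57}{4}
  leading term x_2^{2}: no divisor's leading term divides it; move -\tfrac{5}{4}x_2^{2} to the remainder.
  leading term x_2: no divisor's leading term divides it; move -\tfrac{31}{2}x_2 to the remainder.
  leading term 1: no divisor's leading term divides it; move -\tfrac{57}{4} to the remainder.
  remainder -\tfrac{5}{4}x_2^{2} - \tfrac{31}{2}x_2 - \tfrac{57}{4} ≠ 0; add h_3 = -\tfrac{5}{4}x_2^{2} - \tfrac{31}{2}x_2 - \tfrac{57}{4} to the basis.

The other S-polynomials (S(f_1,h_3), S(f_2,h_3)) all reduce to 0 modulo the current basis, so we have a Gröbner basis.
Inter-reduce: drop elements whose leading term is divisible by another's, tail-reduce, and make monic.
Reduced Gröbner basis: {x_1^{2} + \tfrac{3}{4}x_1 - \tfrac{5}{4}x_2 - \tfrac{57}{4}, x_1x_2 + x_1, x_2^{2} + \tfrac{62}{5}x_2 + \tfrac{57}{5}}.

A lex Gröbner basis eliminates variables successively. Here x_2^{2} + \tfrac{62}{5}x_2 + \tfrac{57}{5} depends only on x_2, with roots {-57/5, -1}; lifting each root through the earlier basis elements recovers the full solutions.
  x_2 = -57/5: the earlier basis elements become x_1^{2} + \tfrac{3}{4}x_1 = 0; -\tfrac{52}{5}x_1 = 0, giving x_1 = 0 — point (0, -57/5).
  x_2 = -1: the earlier basis element becomes x_1^{2} + \tfrac{3}{4}x_1 - 13 = 0, giving x_1 = -4, 13/4 — points (-4, -1), (13/4, -1).
Substituting each solution back into the original system confirms all equations vanish.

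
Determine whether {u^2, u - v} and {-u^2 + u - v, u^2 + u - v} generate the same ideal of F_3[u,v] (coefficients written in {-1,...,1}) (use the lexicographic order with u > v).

Equality of ideals is decidable: compute both reduced Gröbner bases (unique for the ordering) and check whether they agree.
Buchberger on the first generating set:
f_1 = u^2, LT = u^2.
f_2 = u - v, LT = u.

S(f_1,f_2): lcm = u^2. S = uv.
  leading term uv: subtract (v)·f_2 from uv → v^2
  leading term v^2: no divisor's leading term divides it; move v^2 to the remainder.
  remainder v^2 ≠ 0; add g_3 = v^2 to the basis.

The other S-polynomials (S(f_1,g_3), S(f_2,g_3)) all reduce to 0 modulo the current basis, so we have a Gröbner basis.
Inter-reduce: drop elements whose leading term is divisible by another's, tail-reduce, and make monic.
Reduced Gröbner basis: {u - v, v^2}.

Buchberger on the second generating set:
h_1 = -u^2 + u - v, LT = u^2.
h_2 = u^2 + u - v, LT = u^2.

S(h_1,h_2): lcm = u^2. S = u - v.
  leading term u: no divisor's leading term divides it; move u to the remainder.
  leading term v: no divisor's leading term divides it; move -v to the remainder.
  remainder u - v ≠ 0; add k_3 = u - v to the basis.

S(h_1,k_3): lcm = u^2. S = uv - u + v.
  leading term uv: subtract (v)·k_3 from uv - u + v → -u + v^2 + v
  leading term u: subtract (-1)·k_3 from -u + v^2 + v → v^2
  leading term v^2: no divisor's leading term divides it; move v^2 to the remainder.
  remainder v^2 ≠ 0; add k_4 = v^2 to the basis.

The other S-polynomials (S(h_2,k_3), S(h_1,k_4), S(h_2,k_4), S(k_3,k_4)) all reduce to 0 modulo the current basis, so we have a Gröbner basis.
Inter-reduce: drop elements whose leading term is divisible by another's, tail-reduce, and make monic.
Reduced Gröbner basis: {u - v, v^2}.

The two bases agree; hence the ideals are identical.

Yes, the ideals are equal.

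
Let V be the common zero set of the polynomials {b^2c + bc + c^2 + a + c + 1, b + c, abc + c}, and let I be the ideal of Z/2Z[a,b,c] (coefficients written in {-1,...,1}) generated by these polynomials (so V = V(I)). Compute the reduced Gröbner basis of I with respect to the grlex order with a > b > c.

G = {ac^2 + c, c^3 + a + c + 1, a^2 + ac + c^2 + a, b + c}

f_1 = b^2c + bc + c^2 + a + c + 1, LT = b^2c.
f_2 = b + c, LT = b.
f_3 = abc + c, LT = abc.

S(f_1,f_2): lcm = b^2c. S = bc^2 + bc + c^2 + a + c + 1.
  reduce S modulo (f_1, f_2, f_3):
  remainder c^3 + a + c + 1 ≠ 0; add g_4 = c^3 + a + c + 1 to the basis.

S(f_1,f_3): lcm = ab^2c. S = abc + ac^2 + a^2 + ac + bc + a.
  reduce S modulo (f_1, f_2, f_3, g_4):
  remainder a^2 + ac + c^2 + a ≠ 0; add g_5 = a^2 + ac + c^2 + a to the basis.

S(f_2,f_3): lcm = abc. S = ac^2 + c.
  reduce S modulo (f_1, f_2, f_3, g_4, g_5):
  remainder ac^2 + c ≠ 0; add g_6 = ac^2 + c to the basis.

The other S-polynomials (S(f_1,g_4), S(f_2,g_4), S(f_3,g_4), S(f_1,g_5), S(f_2,g_5), S(f_3,g_5), S(g_4,g_5), S(f_1,g_6), S(f_2,g_6), S(f_3,g_6), S(g_4,g_6), S(g_5,g_6)) all reduce to 0 modulo the current basis, so we have a Gröbner basis.
Inter-reduce: drop elements whose leading term is divisible by another's, tail-reduce, and make monic.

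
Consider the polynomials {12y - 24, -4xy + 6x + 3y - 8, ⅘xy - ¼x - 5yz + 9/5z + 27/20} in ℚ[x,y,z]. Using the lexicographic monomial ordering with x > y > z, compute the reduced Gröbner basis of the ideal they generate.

f_1 = 12y - 24, LT = y.
f_2 = -4xy + 6x + 3y - 8, LT = xy.
f_3 = ⅘xy - ¼x - 5yz + 9/5z + 27/20, LT = xy.

S(f_1,f_2): lcm = xy. S = -½x + ¾y - 2.
  reduce S modulo (f_1, f_2, f_3):
  remainder -½x - ½ ≠ 0; add g_4 = -½x - ½ to the basis.

S(f_1,f_3): lcm = xy. S = -27/16x + 25/4yz - 9/4z - 27/16.
  reduce S modulo (f_1, f_2, f_3, g_4):
  remainder 41/4z ≠ 0; add g_5 = 41/4z to the basis.

The other S-polynomials (S(f_2,f_3), S(f_1,g_4), S(f_2,g_4), S(f_3,g_4), S(f_1,g_5), S(f_2,g_5), S(f_3,g_5), S(g_4,g_5)) all reduce to 0 modulo the current basis, so we have a Gröbner basis.
Inter-reduce: drop elements whose leading term is divisible by another's, tail-reduce, and make monic.

G = {x + 1, y - 2, z}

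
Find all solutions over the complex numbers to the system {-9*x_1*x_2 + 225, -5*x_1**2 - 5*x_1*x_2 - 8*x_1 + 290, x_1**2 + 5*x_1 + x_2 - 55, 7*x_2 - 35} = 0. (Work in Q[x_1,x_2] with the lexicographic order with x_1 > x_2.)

Compute a lex Gröbner basis by Buchberger's algorithm.
f_1 = -9*x_1*x_2 + 225, LT = x_1*x_2.
f_2 = -5*x_1**2 - 5*x_1*x_2 - 8*x_1 + 290, LT = x_1**2.
f_3 = x_1**2 + 5*x_1 + x_2 - 55, LT = x_1**2.
f_4 = 7*x_2 - 35, LT = x_2.

S(f_1,f_2): lcm = x_1**2*x_2. S = -x_1*x_2**2 - 8/5*x_1*x_2 - 25*x_1 + 58*x_2.
  leading term x_1*x_2**2: subtract (1/9*x_2)·f_1 from -x_1*x_2**2 - 8/5*x_1*x_2 - 25*x_1 + 58*x_2 → -8/5*x_1*x_2 - 25*x_1 + 33*x_2
  leading term x_1*x_2: subtract (8/45)·f_1 from -8/5*x_1*x_2 - 25*x_1 + 33*x_2 → -25*x_1 + 33*x_2 - 40
  leading term x_1: no divisor's leading term divides it; move -25*x_1 to the remainder.
  leading term x_2: subtract (33/7)·f_4 from 33*x_2 - 40 → 125
  leading term 1: no divisor's leading term divides it; move 125 to the remainder.
  remainder -25*x_1 + 125 ≠ 0; add h_5 = -25*x_1 + 125 to the basis.

The other S-polynomials (S(f_1,f_3), S(f_1,f_4), S(f_2,f_3), S(f_2,f_4), S(f_3,f_4), S(f_1,h_5), S(f_2,h_5), S(f_3,h_5), S(f_4,h_5)) all reduce to 0 modulo the current basis, so we have a Gröbner basis.
Inter-reduce: drop elements whose leading term is divisible by another's, tail-reduce, and make monic.
Reduced Gröbner basis: {x_1 - 5, x_2 - 5}.

The lex basis is triangular: the last element involves only x_2. Solving x_2 - 5 = 0 gives x_2 ∈ {5}; substituting each value into the earlier elements determines the remaining variables.
  x_2 = 5: the earlier basis element becomes x_1 - 5 = 0, giving x_1 = 5 — point (5, 5).

{(5, 5)}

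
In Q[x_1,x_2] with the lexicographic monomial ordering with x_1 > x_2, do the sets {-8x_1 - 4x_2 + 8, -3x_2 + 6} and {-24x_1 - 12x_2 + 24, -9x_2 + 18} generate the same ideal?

Yes, the ideals are equal.

For a fixed monomial order, each ideal has a unique reduced Gröbner basis; comparing bases decides equality.
Buchberger on the first generating set:
f_1 = -8x_1 - 4x_2 + 8, LT = x_1.
f_2 = -3x_2 + 6, LT = x_2.

The S-polynomials (S(f_1,f_2)) all reduce to 0 modulo the current basis, so we have a Gröbner basis.
Inter-reduce: drop elements whose leading term is divisible by another's, tail-reduce, and make monic.
Reduced Gröbner basis: {x_1, x_2 - 2}.

Buchberger on the second generating set:
h_1 = -24x_1 - 12x_2 + 24, LT = x_1.
h_2 = -9x_2 + 18, LT = x_2.

The S-polynomials (S(h_1,h_2)) all reduce to 0 modulo the current basis, so we have a Gröbner basis.
Inter-reduce: drop elements whose leading term is divisible by another's, tail-reduce, and make monic.
Reduced Gröbner basis: {x_1, x_2 - 2}.

These coincide, so the ideals are equal.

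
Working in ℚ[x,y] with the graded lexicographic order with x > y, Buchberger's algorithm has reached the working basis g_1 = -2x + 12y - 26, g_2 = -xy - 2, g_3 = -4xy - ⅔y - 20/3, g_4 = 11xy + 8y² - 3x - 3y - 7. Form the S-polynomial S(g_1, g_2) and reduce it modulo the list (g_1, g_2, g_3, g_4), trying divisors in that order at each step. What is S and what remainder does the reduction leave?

S(g_1, g_2) = -6y² + 13y - 2; remainder on division = -6y² + 13y - 2.

lcm(LM(g_1), LM(g_2)) = xy.
S = (lcm/LT(g_1))·g_1 − (lcm/LT(g_2))·g_2 = -6y² + 13y - 2.
Reduce S modulo (g_1, g_2, g_3, g_4) in that order:
  leading term y²: no divisor's leading term divides it; move -6y² to the remainder.
  leading term y: no divisor's leading term divides it; move 13y to the remainder.
  leading term 1: no divisor's leading term divides it; move -2 to the remainder.
The remainder -6y² + 13y - 2 is nonzero, so it would be added as the next basis element.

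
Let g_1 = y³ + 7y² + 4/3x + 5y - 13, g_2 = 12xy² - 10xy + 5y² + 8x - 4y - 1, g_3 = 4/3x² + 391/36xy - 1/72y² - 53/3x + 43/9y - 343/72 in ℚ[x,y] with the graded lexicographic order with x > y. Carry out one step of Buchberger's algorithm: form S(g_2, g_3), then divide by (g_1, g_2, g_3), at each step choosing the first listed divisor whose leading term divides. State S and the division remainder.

lcm(LM(g_2), LM(g_3)) = x²y².
S = (lcm/LT(g_2))·g_2 − (lcm/LT(g_3))·g_3 = -391/48xy³ + 1/96y⁴ - ⅚x²y + 41/3xy² - 43/12y³ + ⅔x² - ⅓xy + 343/96y² - 1/12x.
Reduce S modulo (g_1, g_2, g_3) in that order:
  leading term xy³: subtract (-391/48x)·g_1 from -391/48xy³ + 1/96y⁴ - ⅚x²y + 41/3xy² - 43/12y³ + ⅔x² - ⅓xy + 343/96y² - 1/12x → 1/96y⁴ - ⅚x²y + 1131/16xy² - 43/12y³ + 415/36x² + 1939/48xy + 343/96y² - 5087/48x
  leading term y⁴: subtract (1/96y)·g_1 from 1/96y⁴ - ⅚x²y + 1131/16xy² - 43/12y³ + 415/36x² + 1939/48xy + 343/96y² - 5087/48x → -⅚x²y + 1131/16xy² - 117/32y³ + 415/36x² + 5815/144xy + 169/48y² - 5087/48x + 13/96y
  leading term x²y: subtract (-⅝y)·g_3 from -⅚x²y + 1131/16xy² - 117/32y³ + 415/36x² + 5815/144xy + 169/48y² - 5087/48x + 13/96y → 22313/288xy² - 2111/576y³ + 415/36x² + 4225/144xy + 937/144y² - 5087/48x - 1637/576y
  leading term xy²: subtract (22313/3456)·g_2 from 22313/288xy² - 2111/576y³ + 415/36x² + 4225/144xy + 937/144y² - 5087/48x - 1637/576y → -2111/576y³ + 415/36x² + 162265/1728xy - 89077/3456y² - 4256/27x + 39715/1728y + 22313/3456
  leading term y³: subtract (-2111/576)·g_1 from -2111/576y³ + 415/36x² + 162265/1728xy - 89077/3456y² - 4256/27x + 39715/1728y + 22313/3456 → 415/36x² + 162265/1728xy - 415/3456y² - 21995/144x + 17845/432y - 142345/3456
  leading term x²: subtract (415/48)·g_3 from 415/36x² + 162265/1728xy - 415/3456y² - 21995/144x + 17845/432y - 142345/3456 → 0
The remainder is 0, so this S-polynomial contributes no new basis element.

S(g_2, g_3) = -391/48xy³ + 1/96y⁴ - ⅚x²y + 41/3xy² - 43/12y³ + ⅔x² - ⅓xy + 343/96y² - 1/12x; remainder on division = 0.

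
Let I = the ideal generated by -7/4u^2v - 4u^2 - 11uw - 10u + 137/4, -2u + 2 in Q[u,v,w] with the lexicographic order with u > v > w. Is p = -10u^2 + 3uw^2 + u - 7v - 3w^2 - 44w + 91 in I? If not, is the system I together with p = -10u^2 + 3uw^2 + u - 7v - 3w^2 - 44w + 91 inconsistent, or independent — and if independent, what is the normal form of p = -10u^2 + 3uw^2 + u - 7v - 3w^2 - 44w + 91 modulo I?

Adjoining -10u^2 + 3uw^2 + u - 7v - 3w^2 - 44w + 91 makes the ideal the whole ring: the system is inconsistent.

First compute the reduced Gröbner basis of I by Buchberger's algorithm.
f_1 = -7/4u^2v - 4u^2 - 11uw - 10u + 137/4, LT = u^2v.
f_2 = -2u + 2, LT = u.

S(f_1,f_2): lcm = u^2v. S = 16/7u^2 + uv + 44/7uw + 40/7u - 137/7.
  reduce S modulo (f_1, f_2):
  remainder v + 44/7w - 81/7 ≠ 0; add h_3 = v + 44/7w - 81/7 to the basis.

The other S-polynomials (S(f_1,h_3), S(f_2,h_3)) all reduce to 0 modulo the current basis, so we have a Gröbner basis.
Inter-reduce: drop elements whose leading term is divisible by another's, tail-reduce, and make monic.
Reduced Gröbner basis: {u - 1, v + 44/7w - 81/7}.
Label its elements g_1 = u - 1, g_2 = v + 44/7w - 81/7.

Reduce p = -10u^2 + 3uw^2 + u - 7v - 3w^2 - 44w + 91 modulo G:
  leading term u^2: subtract (-10u)·g_1 from -10u^2 + 3uw^2 + u - 7v - 3w^2 - 44w + 91 → 3uw^2 - 9u - 7v - 3w^2 - 44w + 91
  leading term uw^2: subtract (3w^2)·g_1 from 3uw^2 - 9u - 7v - 3w^2 - 44w + 91 → -9u - 7v - 44w + 91
  leading term u: subtract (-9)·g_1 from -9u - 7v - 44w + 91 → -7v - 44w + 82
  leading term v: subtract (-7)·g_2 from -7v - 44w + 82 → 1
  leading term 1: no divisor's leading term divides it; move 1 to the remainder.
  normal form = 1.
The normal form is nonzero, so p ∉ I. Since p minus its normal form lies in I, I + (p) = I + (r) where r = 1; decide whether this ideal is the whole ring.
Here r = 1 is a nonzero constant, hence a unit: 1 ∈ I + (p), the Gröbner basis of I + (p) is {1}, and the enlarged system has no common solution — adjoining p is inconsistent.

Ideal membership is decidable via reduction modulo a Gröbner basis.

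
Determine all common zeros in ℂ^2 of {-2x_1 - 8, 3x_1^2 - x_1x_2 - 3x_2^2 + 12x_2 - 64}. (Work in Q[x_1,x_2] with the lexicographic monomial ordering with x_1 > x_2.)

Compute a lex Gröbner basis by Buchberger's algorithm.
f_1 = -2x_1 - 8, LT = x_1.
f_2 = 3x_1^2 - x_1x_2 - 3x_2^2 + 12x_2 - 64, LT = x_1^2.

S(f_1,f_2): lcm = x_1^2. S = 1/3x_1x_2 + 4x_1 + x_2^2 - 4x_2 + 64/3.
  leading term x_1x_2: subtract (-1/6x_2)·f_1 from 1/3x_1x_2 + 4x_1 + x_2^2 - 4x_2 + 64/3 → 4x_1 + x_2^2 - 16/3x_2 + 64/3
  leading term x_1: subtract (-2)·f_1 from 4x_1 + x_2^2 - 16/3x_2 + 64/3 → x_2^2 - 16/3x_2 + 16/3
  leading term x_2^2: no divisor's leading term divides it; move x_2^2 to the remainder.
  leading term x_2: no divisor's leading term divides it; move -16/3x_2 to the remainder.
  leading term 1: no divisor's leading term divides it; move 16/3 to the remainder.
  remainder x_2^2 - 16/3x_2 + 16/3 ≠ 0; add h_3 = x_2^2 - 16/3x_2 + 16/3 to the basis.

The other S-polynomials (S(f_1,h_3), S(f_2,h_3)) all reduce to 0 modulo the current basis, so we have a Gröbner basis.
Inter-reduce: drop elements whose leading term is divisible by another's, tail-reduce, and make monic.
Reduced Gröbner basis: {x_1 + 4, x_2^2 - 16/3x_2 + 16/3}.

From the last basis element, x_2^2 - 16/3x_2 + 16/3 = 0, so x_2 takes values in {4/3, 4}. Each choice, substituted upward through the basis, yields the corresponding point(s) of the solution set.
  x_2 = 4/3: the earlier basis element becomes x_1 + 4 = 0, giving x_1 = -4 — point (-4, 4/3).
  x_2 = 4: the earlier basis element becomes x_1 + 4 = 0, giving x_1 = -4 — point (-4, 4).
A lex Gröbner basis triangularizes the system, enabling back-substitution.

{(-4, 4/3), (-4, 4)}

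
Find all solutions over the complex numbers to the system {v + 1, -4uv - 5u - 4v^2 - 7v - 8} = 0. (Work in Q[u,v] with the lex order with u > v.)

Compute a lex Gröbner basis by Buchberger's algorithm.
f_1 = v + 1, LT = v.
f_2 = -4uv - 5u - 4v^2 - 7v - 8, LT = uv.

S(f_1,f_2): lcm = uv. S = -1/4u - v^2 - 7/4v - 2.
  reduce S modulo (f_1, f_2):
  remainder -1/4u - 5/4 ≠ 0; add h_3 = -1/4u - 5/4 to the basis.

The other S-polynomials (S(f_1,h_3), S(f_2,h_3)) all reduce to 0 modulo the current basis, so we have a Gröbner basis.
Inter-reduce: drop elements whose leading term is divisible by another's, tail-reduce, and make monic.
Reduced Gröbner basis: {u + 5, v + 1}.

Since the basis is lex-ordered, v + 1 is univariate in v. Its roots are {-1}. Back-substituting each root into the other basis elements fixes the other coordinates.
  v = -1: the earlier basis element becomes u + 5 = 0, giving u = -5 — point (-5, -1).

{(-5, -1)}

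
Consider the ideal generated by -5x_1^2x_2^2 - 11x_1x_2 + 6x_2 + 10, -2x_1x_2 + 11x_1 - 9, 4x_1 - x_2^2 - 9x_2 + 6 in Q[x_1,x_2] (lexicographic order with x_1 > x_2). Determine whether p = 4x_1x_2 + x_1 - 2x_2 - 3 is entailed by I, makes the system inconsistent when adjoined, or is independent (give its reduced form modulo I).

First compute the reduced Gröbner basis of I by Buchberger's algorithm.
f_1 = -5x_1^2x_2^2 - 11x_1x_2 + 6x_2 + 10, LT = x_1^2x_2^2.
f_2 = -2x_1x_2 + 11x_1 - 9, LT = x_1x_2.
f_3 = 4x_1 - x_2^2 - 9x_2 + 6, LT = x_1.

S(f_1,f_2): lcm = x_1^2x_2^2. S = 11/2x_1^2x_2 - 23/10x_1x_2 - 6/5x_2 - 2.
  leading term x_1^2x_2: subtract (-11/4x_1)·f_2 from 11/2x_1^2x_2 - 23/10x_1x_2 - 6/5x_2 - 2 → 121/4x_1^2 - 23/10x_1x_2 - 99/4x_1 - 6/5x_2 - 2
  leading term x_1^2: subtract (121/16x_1)·f_3 from 121/4x_1^2 - 23/10x_1x_2 - 99/4x_1 - 6/5x_2 - 2 → 121/16x_1x_2^2 + 5261/80x_1x_2 - 561/8x_1 - 6/5x_2 - 2
  leading term x_1x_2^2: subtract (-121/32x_2)·f_2 from 121/16x_1x_2^2 + 5261/80x_1x_2 - 561/8x_1 - 6/5x_2 - 2 → 17177/160x_1x_2 - 561/8x_1 - 5637/160x_2 - 2
  leading term x_1x_2: subtract (-17177/320)·f_2 from 17177/160x_1x_2 - 561/8x_1 - 5637/160x_2 - 2 → 166507/320x_1 - 5637/160x_2 - 155233/320
  leading term x_1: subtract (166507/1280)·f_3 from 166507/320x_1 - 5637/160x_2 - 155233/320 → 166507/1280x_2^2 + 1453467/1280x_2 - 809987/640
  leading term x_2^2: no divisor's leading term divides it; move 166507/1280x_2^2 to the remainder.
  leading term x_2: no divisor's leading term divides it; move 1453467/1280x_2 to the remainder.
  leading term 1: no divisor's leading term divides it; move -809987/640 to the remainder.
  remainder 166507/1280x_2^2 + 1453467/1280x_2 - 809987/640 ≠ 0; add h_4 = 166507/1280x_2^2 + 1453467/1280x_2 - 809987/640 to the basis.

S(f_1,f_3): lcm = x_1^2x_2^2. S = 1/4x_1x_2^4 + 9/4x_1x_2^3 - 3/2x_1x_2^2 + 11/5x_1x_2 - 6/5x_2 - 2.
  leading term x_1x_2^4: subtract (-1/8x_2^3)·f_2 from 1/4x_1x_2^4 + 9/4x_1x_2^3 - 3/2x_1x_2^2 + 11/5x_1x_2 - 6/5x_2 - 2 → 29/8x_1x_2^3 - 3/2x_1x_2^2 + 11/5x_1x_2 - 9/8x_2^3 - 6/5x_2 - 2
  leading term x_1x_2^3: subtract (-29/16x_2^2)·f_2 from 29/8x_1x_2^3 - 3/2x_1x_2^2 + 11/5x_1x_2 - 9/8x_2^3 - 6/5x_2 - 2 → 295/16x_1x_2^2 + 11/5x_1x_2 - 9/8x_2^3 - 261/16x_2^2 - 6/5x_2 - 2
  leading term x_1x_2^2: subtract (-295/32x_2)·f_2 from 295/16x_1x_2^2 + 11/5x_1x_2 - 9/8x_2^3 - 261/16x_2^2 - 6/5x_2 - 2 → 16577/160x_1x_2 - 9/8x_2^3 - 261/16x_2^2 - 13467/160x_2 - 2
  leading term x_1x_2: subtract (-16577/320)·f_2 from 16577/160x_1x_2 - 9/8x_2^3 - 261/16x_2^2 - 13467/160x_2 - 2 → 182347/320x_1 - 9/8x_2^3 - 261/16x_2^2 - 13467/160x_2 - 149833/320
  leading term x_1: subtract (182347/1280)·f_3 from 182347/320x_1 - 9/8x_2^3 - 261/16x_2^2 - 13467/160x_2 - 149833/320 → -9/8x_2^3 + 161467/1280x_2^2 + 1533387/1280x_2 - 846707/640
  leading term x_2^3: subtract (-1440/166507x_2)·h_4 from -9/8x_2^3 + 161467/1280x_2^2 + 1533387/1280x_2 - 846707/640 → 28978378249/213128960x_2^2 + 252986906649/213128960x_2 - 846707/640
  leading term x_2^2: subtract (28978378249/27724581049)·h_4 from 28978378249/213128960x_2^2 + 252986906649/213128960x_2 - 846707/640 → 3886224192/27724581049x_2 - 3886224192/27724581049
  leading term x_2: no divisor's leading term divides it; move 3886224192/27724581049x_2 to the remainder.
  leading term 1: no divisor's leading term divides it; move -3886224192/27724581049 to the remainder.
  remainder 3886224192/27724581049x_2 - 3886224192/27724581049 ≠ 0; add h_5 = 3886224192/27724581049x_2 - 3886224192/27724581049 to the basis.

The other S-polynomials (S(f_2,f_3), S(f_1,h_4), S(f_2,h_4), S(f_3,h_4), S(f_1,h_5), S(f_2,h_5), S(f_3,h_5), S(h_4,h_5)) all reduce to 0 modulo the current basis, so we have a Gröbner basis.
Inter-reduce: drop elements whose leading term is divisible by another's, tail-reduce, and make monic.
Reduced Gröbner basis: {x_1 - 1, x_2 - 1}.
Label its elements g_1 = x_1 - 1, g_2 = x_2 - 1.

Reduce p = 4x_1x_2 + x_1 - 2x_2 - 3 modulo G:
  leading term x_1x_2: subtract (4x_2)·g_1 from 4x_1x_2 + x_1 - 2x_2 - 3 → x_1 + 2x_2 - 3
  leading term x_1: subtract (1)·g_1 from x_1 + 2x_2 - 3 → 2x_2 - 2
  leading term x_2: subtract (2)·g_2 from 2x_2 - 2 → 0
  normal form = 0.
Since the normal form is 0, p ∈ I.

4x_1x_2 + x_1 - 2x_2 - 3 lies in I (it reduces to 0).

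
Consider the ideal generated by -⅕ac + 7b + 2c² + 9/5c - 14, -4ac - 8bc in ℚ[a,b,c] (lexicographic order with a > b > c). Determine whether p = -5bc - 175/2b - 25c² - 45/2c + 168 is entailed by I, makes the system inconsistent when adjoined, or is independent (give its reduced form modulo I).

First compute the reduced Gröbner basis of I by Buchberger's algorithm.
f_1 = -⅕ac + 7b + 2c² + 9/5c - 14, LT = ac.
f_2 = -4ac - 8bc, LT = ac.

S(f_1,f_2): lcm = ac. S = -2bc - 35b - 10c² - 9c + 70.
  leading term bc: no divisor's leading term divides it; move -2bc to the remainder.
  leading term b: no divisor's leading term divides it; move -35b to the remainder.
  leading term c²: no divisor's leading term divides it; move -10c² to the remainder.
  leading term c: no divisor's leading term divides it; move -9c to the remainder.
  leading term 1: no divisor's leading term divides it; move 70 to the remainder.
  remainder -2bc - 35b - 10c² - 9c + 70 ≠ 0; add h_3 = -2bc - 35b - 10c² - 9c + 70 to the basis.

S(f_1,h_3): lcm = abc. S = -35/2ab - 5ac² - 9/2ac + 35a - 35b² - 10bc² - 9bc + 70b.
  leading term ab: no divisor's leading term divides it; move -35/2ab to the remainder.
  leading term ac²: subtract (25c)·f_1 from -5ac² - 9/2ac + 35a - 35b² - 10bc² - 9bc + 70b → -9/2ac + 35a - 35b² - 10bc² - 184bc + 70b - 50c³ - 45c² + 350c
  leading term ac: subtract (45/2)·f_1 from -9/2ac + 35a - 35b² - 10bc² - 184bc + 70b - 50c³ - 45c² + 350c → 35a - 35b² - 10bc² - 184bc - 175/2b - 50c³ - 90c² + 619/2c + 315
  leading term a: no divisor's leading term divides it; move 35a to the remainder.
  leading term b²: no divisor's leading term divides it; move -35b² to the remainder.
  leading term bc²: subtract (5c)·h_3 from -10bc² - 184bc - 175/2b - 50c³ - 90c² + 619/2c + 315 → -9bc - 175/2b - 45c² - 81/2c + 315
  leading term bc: subtract (9/2)·h_3 from -9bc - 175/2b - 45c² - 81/2c + 315 → 70b
  leading term b: no divisor's leading term divides it; move 70b to the remainder.
  remainder -35/2ab + 35a - 35b² + 70b ≠ 0; add h_4 = -35/2ab + 35a - 35b² + 70b to the basis.

S(f_2,h_3): lcm = abc. S = -35/2ab - 5ac² - 9/2ac + 35a + 2b²c.
  leading term ab: subtract (1)·h_4 from -35/2ab - 5ac² - 9/2ac + 35a + 2b²c → -5ac² - 9/2ac + 2b²c + 35b² - 70b
  leading term ac²: subtract (25c)·f_1 from -5ac² - 9/2ac + 2b²c + 35b² - 70b → -9/2ac + 2b²c + 35b² - 175bc - 70b - 50c³ - 45c² + 350c
  leading term ac: subtract (45/2)·f_1 from -9/2ac + 2b²c + 35b² - 175bc - 70b - 50c³ - 45c² + 350c → 2b²c + 35b² - 175bc - 455/2b - 50c³ - 90c² + 619/2c + 315
  leading term b²c: subtract (-b)·h_3 from 2b²c + 35b² - 175bc - 455/2b - 50c³ - 90c² + 619/2c + 315 → -10bc² - 184bc - 315/2b - 50c³ - 90c² + 619/2c + 315
  leading term bc²: subtract (5c)·h_3 from -10bc² - 184bc - 315/2b - 50c³ - 90c² + 619/2c + 315 → -9bc - 315/2b - 45c² - 81/2c + 315
  leading term bc: subtract (9/2)·h_3 from -9bc - 315/2b - 45c² - 81/2c + 315 → 0
  remainder 0.

S(f_1,h_4): lcm = abc. S = 2ac - 2b²c - 35b² - 10bc² - 5bc + 70b.
  leading term ac: subtract (-10)·f_1 from 2ac - 2b²c - 35b² - 10bc² - 5bc + 70b → -2b²c - 35b² - 10bc² - 5bc + 140b + 20c² + 18c - 140
  leading term b²c: subtract (b)·h_3 from -2b²c - 35b² - 10bc² - 5bc + 140b + 20c² + 18c - 140 → 4bc + 70b + 20c² + 18c - 140
  leading term bc: subtract (-2)·h_3 from 4bc + 70b + 20c² + 18c - 140 → 0
  remainder 0.

S(f_2,h_4): lcm = abc. S = 2ac + 4bc.
  leading term ac: subtract (-10)·f_1 from 2ac + 4bc → 4bc + 70b + 20c² + 18c - 140
  leading term bc: subtract (-2)·h_3 from 4bc + 70b + 20c² + 18c - 140 → 0
  remainder 0.

S(h_3,h_4): lcm = abc. S = 35/2ab + 5ac² + 13/2ac - 35a - 2b²c + 4bc.
  leading term ab: subtract (-1)·h_4 from 35/2ab + 5ac² + 13/2ac - 35a - 2b²c + 4bc → 5ac² + 13/2ac - 2b²c - 35b² + 4bc + 70b
  leading term ac²: subtract (-25c)·f_1 from 5ac² + 13/2ac - 2b²c - 35b² + 4bc + 70b → 13/2ac - 2b²c - 35b² + 179bc + 70b + 50c³ + 45c² - 350c
  leading term ac: subtract (-65/2)·f_1 from 13/2ac - 2b²c - 35b² + 179bc + 70b + 50c³ + 45c² - 350c → -2b²c - 35b² + 179bc + 595/2b + 50c³ + 110c² - 583/2c - 455
  leading term b²c: subtract (b)·h_3 from -2b²c - 35b² + 179bc + 595/2b + 50c³ + 110c² - 583/2c - 455 → 10bc² + 188bc + 455/2b + 50c³ + 110c² - 583/2c - 455
  leading term bc²: subtract (-5c)·h_3 from 10bc² + 188bc + 455/2b + 50c³ + 110c² - 583/2c - 455 → 13bc + 455/2b + 65c² + 117/2c - 455
  leading term bc: subtract (-13/2)·h_3 from 13bc + 455/2b + 65c² + 117/2c - 455 → 0
  remainder 0.

Every S-polynomial of the final basis reduces to 0, so we have a Gröbner basis.
Inter-reduce: drop elements whose leading term is divisible by another's, tail-reduce, and make monic.
Reduced Gröbner basis: {ab - 2a + 2b² - 4b, ac - 35b - 10c² - 9c + 70, bc + 35/2b + 5c² + 9/2c - 35}.
Label its elements g_1 = ab - 2a + 2b² - 4b, g_2 = ac - 35b - 10c² - 9c + 70, g_3 = bc + 35/2b + 5c² + 9/2c - 35.

Reduce p = -5bc - 175/2b - 25c² - 45/2c + 168 modulo G:
  leading term bc: subtract (-5)·g_3 from -5bc - 175/2b - 25c² - 45/2c + 168 → -7
  leading term 1: no divisor's leading term divides it; move -7 to the remainder.
  normal form = -7.
The normal form is nonzero, so p ∉ I. Since p minus its normal form lies in I, I + (p) = I + (r) where r = -7; decide whether this ideal is the whole ring.
Here r = -7 is a nonzero constant, hence a unit: 1 ∈ I + (p), the Gröbner basis of I + (p) is {1}, and the enlarged system has no common solution — adjoining p is inconsistent.

Adjoining -5bc - 175/2b - 25c² - 45/2c + 168 makes the ideal the whole ring: the system is inconsistent.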